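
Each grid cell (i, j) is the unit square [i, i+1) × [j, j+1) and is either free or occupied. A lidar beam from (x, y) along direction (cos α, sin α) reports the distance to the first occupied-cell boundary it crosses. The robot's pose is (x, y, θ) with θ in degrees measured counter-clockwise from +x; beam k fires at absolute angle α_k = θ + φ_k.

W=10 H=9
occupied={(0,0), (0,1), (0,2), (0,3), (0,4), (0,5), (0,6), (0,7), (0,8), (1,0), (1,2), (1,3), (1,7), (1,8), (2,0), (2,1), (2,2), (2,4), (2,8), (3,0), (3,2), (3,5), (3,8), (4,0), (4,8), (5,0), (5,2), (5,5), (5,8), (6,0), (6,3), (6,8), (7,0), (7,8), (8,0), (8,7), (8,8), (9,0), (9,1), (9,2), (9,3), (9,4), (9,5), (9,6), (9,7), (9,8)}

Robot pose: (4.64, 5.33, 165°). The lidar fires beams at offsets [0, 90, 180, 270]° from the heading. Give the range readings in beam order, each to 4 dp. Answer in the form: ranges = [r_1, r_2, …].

ranges = [0.6626, 2.4728, 0.3727, 2.7642]

beam 1: φ=0°, α=165°
  dir = (cos 165°, sin 165°) = (-0.9659, 0.2588); from cell (4,5)
  next x-line at t=0.6626, next y-line at t=2.5887; Δt_x=1.0353, Δt_y=3.8637
    x: enter (3,5) at t=0.6626 ← occupied
  → r_1 = 0.6626
beam 2: φ=90°, α=255°
  dir = (cos 255°, sin 255°) = (-0.2588, -0.9659); from cell (4,5)
  next x-line at t=2.4728, next y-line at t=0.3416; Δt_x=3.8637, Δt_y=1.0353
    y: enter (4,4) at t=0.3416
    y: enter (4,3) at t=1.3769
    y: enter (4,2) at t=2.4122
    x: enter (3,2) at t=2.4728 ← occupied
  → r_2 = 2.4728
beam 3: φ=180°, α=345°
  dir = (cos 345°, sin 345°) = (0.9659, -0.2588); from cell (4,5)
  next x-line at t=0.3727, next y-line at t=1.2750; Δt_x=1.0353, Δt_y=3.8637
    x: enter (5,5) at t=0.3727 ← occupied
  → r_3 = 0.3727
beam 4: φ=270°, α=75°
  dir = (cos 75°, sin 75°) = (0.2588, 0.9659); from cell (4,5)
  next x-line at t=1.3909, next y-line at t=0.6936; Δt_x=3.8637, Δt_y=1.0353
    y: enter (4,6) at t=0.6936
    x: enter (5,6) at t=1.3909
    y: enter (5,7) at t=1.7289
    y: enter (5,8) at t=2.7642 ← occupied
  → r_4 = 2.7642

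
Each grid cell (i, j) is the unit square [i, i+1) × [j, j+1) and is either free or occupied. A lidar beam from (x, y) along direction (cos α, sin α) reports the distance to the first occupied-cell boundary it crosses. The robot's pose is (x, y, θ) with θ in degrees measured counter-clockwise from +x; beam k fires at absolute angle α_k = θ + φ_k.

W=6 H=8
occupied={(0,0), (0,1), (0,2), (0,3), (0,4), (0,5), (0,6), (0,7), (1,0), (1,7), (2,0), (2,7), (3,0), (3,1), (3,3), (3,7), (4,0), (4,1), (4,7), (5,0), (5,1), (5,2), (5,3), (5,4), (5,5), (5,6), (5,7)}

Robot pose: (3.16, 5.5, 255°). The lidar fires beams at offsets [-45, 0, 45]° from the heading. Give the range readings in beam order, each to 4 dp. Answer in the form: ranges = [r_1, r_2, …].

beam 1: φ=-45°, α=210°
  d=(-0.8660,-0.5000)  start (3,5)  tX=0.1848 tY=1.0000  stride 1/|dx|=1.1547 1/|dy|=2.0000
    cross x-line → (2,5), t=0.1848
    cross y-line → (2,4), t=1.0000
    cross x-line → (1,4), t=1.3395
    cross x-line → (0,4), t=2.4942 (wall)
  → r_1 = 2.4942
beam 2: φ=0°, α=255°
  d=(-0.2588,-0.9659)  start (3,5)  tX=0.6182 tY=0.5176  stride 1/|dx|=3.8637 1/|dy|=1.0353
    cross y-line → (3,4), t=0.5176
    cross x-line → (2,4), t=0.6182
    cross y-line → (2,3), t=1.5529
    cross y-line → (2,2), t=2.5882
    cross y-line → (2,1), t=3.6235
    cross x-line → (1,1), t=4.4819
    cross y-line → (1,0), t=4.6587 (wall)
  → r_2 = 4.6587
beam 3: φ=45°, α=300°
  d=(0.5000,-0.8660)  start (3,5)  tX=1.6800 tY=0.5774  stride 1/|dx|=2.0000 1/|dy|=1.1547
    cross y-line → (3,4), t=0.5774
    cross x-line → (4,4), t=1.6800
    cross y-line → (4,3), t=1.7321
    cross y-line → (4,2), t=2.8868
    cross x-line → (5,2), t=3.6800 (wall)
  → r_3 = 3.6800

ranges = [2.4942, 4.6587, 3.6800]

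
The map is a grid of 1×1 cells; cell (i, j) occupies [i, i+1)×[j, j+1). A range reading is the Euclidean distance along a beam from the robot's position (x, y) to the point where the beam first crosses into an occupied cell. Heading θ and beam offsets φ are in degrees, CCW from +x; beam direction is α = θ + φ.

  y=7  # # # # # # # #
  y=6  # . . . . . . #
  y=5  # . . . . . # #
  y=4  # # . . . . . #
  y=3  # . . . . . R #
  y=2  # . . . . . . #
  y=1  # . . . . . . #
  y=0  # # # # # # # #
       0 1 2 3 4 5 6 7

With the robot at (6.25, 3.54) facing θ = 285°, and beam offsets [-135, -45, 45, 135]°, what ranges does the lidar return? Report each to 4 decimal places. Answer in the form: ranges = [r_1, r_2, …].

ranges = [6.0622, 2.9329, 0.8660, 1.5000]

beam 1: φ=-135°, α=150°
  cosα=-0.8660 sinα=0.5000 | (6,3) | tMaxX 0.2887 tMaxY 0.9200 | tΔX 1.1547 tΔY 2.0000
    t=0.2887 [x] (5,3)
    t=0.9200 [y] (5,4)
    t=1.4434 [x] (4,4)
    t=2.5981 [x] (3,4)
    t=2.9200 [y] (3,5)
    t=3.7528 [x] (2,5)
    t=4.9075 [x] (1,5)
    t=4.9200 [y] (1,6)
    t=6.0622 [x] (0,6) — stop
  → r_1 = 6.0622
beam 2: φ=-45°, α=240°
  cosα=-0.5000 sinα=-0.8660 | (6,3) | tMaxX 0.5000 tMaxY 0.6235 | tΔX 2.0000 tΔY 1.1547
    t=0.5000 [x] (5,3)
    t=0.6235 [y] (5,2)
    t=1.7782 [y] (5,1)
    t=2.5000 [x] (4,1)
    t=2.9329 [y] (4,0) — stop
  → r_2 = 2.9329
beam 3: φ=45°, α=330°
  cosα=0.8660 sinα=-0.5000 | (6,3) | tMaxX 0.8660 tMaxY 1.0800 | tΔX 1.1547 tΔY 2.0000
    t=0.8660 [x] (7,3) — stop
  → r_3 = 0.8660
beam 4: φ=135°, α=60°
  cosα=0.5000 sinα=0.8660 | (6,3) | tMaxX 1.5000 tMaxY 0.5312 | tΔX 2.0000 tΔY 1.1547
    t=0.5312 [y] (6,4)
    t=1.5000 [x] (7,4) — stop
  → r_4 = 1.5000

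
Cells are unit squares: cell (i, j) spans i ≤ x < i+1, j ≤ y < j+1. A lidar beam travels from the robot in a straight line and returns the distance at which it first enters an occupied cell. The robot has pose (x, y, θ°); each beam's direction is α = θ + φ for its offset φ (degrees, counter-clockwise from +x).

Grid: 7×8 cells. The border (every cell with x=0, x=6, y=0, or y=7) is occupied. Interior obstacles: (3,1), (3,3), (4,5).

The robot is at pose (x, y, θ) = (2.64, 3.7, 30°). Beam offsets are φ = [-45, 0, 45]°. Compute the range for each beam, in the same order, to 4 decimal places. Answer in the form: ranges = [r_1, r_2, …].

beam 1: φ=-45°, α=345°
  direction (0.9659, -0.2588); cell (2,3); t to first gridline: x 0.3727, y 2.7046 (then +1.0353 / +3.8637)
    (3,3) via x @ 0.3727  # hit
  → r_1 = 0.3727
beam 2: φ=0°, α=30°
  direction (0.8660, 0.5000); cell (2,3); t to first gridline: x 0.4157, y 0.6000 (then +1.1547 / +2.0000)
    (3,3) via x @ 0.4157  # hit
  → r_2 = 0.4157
beam 3: φ=45°, α=75°
  direction (0.2588, 0.9659); cell (2,3); t to first gridline: x 1.3909, y 0.3106 (then +3.8637 / +1.0353)
    (2,4) via y @ 0.3106
    (2,5) via y @ 1.3459
    (3,5) via x @ 1.3909
    (3,6) via y @ 2.3811
    (3,7) via y @ 3.4164  # hit
  → r_3 = 3.4164

ranges = [0.3727, 0.4157, 3.4164]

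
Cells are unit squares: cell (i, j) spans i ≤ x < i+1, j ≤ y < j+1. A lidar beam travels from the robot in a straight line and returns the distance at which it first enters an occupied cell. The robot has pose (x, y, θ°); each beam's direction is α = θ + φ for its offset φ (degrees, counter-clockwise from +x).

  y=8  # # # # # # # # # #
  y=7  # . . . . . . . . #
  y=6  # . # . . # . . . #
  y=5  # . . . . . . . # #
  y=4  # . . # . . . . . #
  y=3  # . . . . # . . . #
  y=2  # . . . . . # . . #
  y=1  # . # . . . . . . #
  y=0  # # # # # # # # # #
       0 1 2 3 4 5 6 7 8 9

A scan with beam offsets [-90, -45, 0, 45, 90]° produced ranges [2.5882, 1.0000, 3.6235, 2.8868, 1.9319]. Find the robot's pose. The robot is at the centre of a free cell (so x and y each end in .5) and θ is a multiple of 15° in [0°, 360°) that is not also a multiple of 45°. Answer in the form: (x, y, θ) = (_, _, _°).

Enumerate (i+0.5, j+0.5, θ) over the 49 free cells and 16 admissible headings. For each, cast all 5 beams and compare to the given ranges.
  (8.5, 4.5, 15°): beam 1 = 1.9319 ≠ 2.5882 ✗
  (2.5, 7.5, 60°): beam 1 = 2.8868 ≠ 2.5882 ✗
  (3.5, 7.5, 285°): beam 3 = 6.7293 ≠ 3.6235 ✗
  (5.5, 5.5, 105°): beam 1 = 3.6235 ≠ 2.5882 ✗
  …
  (6.5, 5.5, 165°): r_1=2.5882, r_2=1.0000, r_3=3.6235, r_4=2.8868, r_5=1.9319 — all match ✓
No second candidate reproduces the full scan.

(x, y, θ) = (6.5, 5.5, 165°)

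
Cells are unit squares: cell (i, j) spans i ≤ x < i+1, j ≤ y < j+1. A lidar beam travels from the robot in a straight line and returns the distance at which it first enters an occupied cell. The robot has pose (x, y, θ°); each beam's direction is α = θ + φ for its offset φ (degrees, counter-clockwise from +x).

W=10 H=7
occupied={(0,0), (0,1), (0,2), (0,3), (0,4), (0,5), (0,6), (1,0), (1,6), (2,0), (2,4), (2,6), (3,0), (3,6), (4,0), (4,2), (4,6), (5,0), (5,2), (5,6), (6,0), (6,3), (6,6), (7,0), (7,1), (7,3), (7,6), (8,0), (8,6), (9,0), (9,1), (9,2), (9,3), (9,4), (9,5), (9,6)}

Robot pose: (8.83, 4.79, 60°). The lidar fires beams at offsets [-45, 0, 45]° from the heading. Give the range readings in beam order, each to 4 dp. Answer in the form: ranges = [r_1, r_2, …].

beam 1: φ=-45°, α=15°
  d=(0.9659,0.2588)  start (8,4)  tX=0.1760 tY=0.8114  stride 1/|dx|=1.0353 1/|dy|=3.8637
    cross x-line → (9,4), t=0.1760 (wall)
  → r_1 = 0.1760
beam 2: φ=0°, α=60°
  d=(0.5000,0.8660)  start (8,4)  tX=0.3400 tY=0.2425  stride 1/|dx|=2.0000 1/|dy|=1.1547
    cross y-line → (8,5), t=0.2425
    cross x-line → (9,5), t=0.3400 (wall)
  → r_2 = 0.3400
beam 3: φ=45°, α=105°
  d=(-0.2588,0.9659)  start (8,4)  tX=3.2069 tY=0.2174  stride 1/|dx|=3.8637 1/|dy|=1.0353
    cross y-line → (8,5), t=0.2174
    cross y-line → (8,6), t=1.2527 (wall)
  → r_3 = 1.2527

ranges = [0.1760, 0.3400, 1.2527]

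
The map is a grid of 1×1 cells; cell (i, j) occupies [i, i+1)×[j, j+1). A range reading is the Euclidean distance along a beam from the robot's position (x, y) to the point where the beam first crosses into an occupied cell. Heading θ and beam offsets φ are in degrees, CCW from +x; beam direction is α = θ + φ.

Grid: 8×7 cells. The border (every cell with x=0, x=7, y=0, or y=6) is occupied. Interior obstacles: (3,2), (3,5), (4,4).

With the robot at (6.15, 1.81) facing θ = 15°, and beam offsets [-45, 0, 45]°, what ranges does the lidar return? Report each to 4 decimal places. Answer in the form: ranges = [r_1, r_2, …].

beam 1: φ=-45°, α=330°
  d=(0.8660,-0.5000)  start (6,1)  tX=0.9815 tY=1.6200  stride 1/|dx|=1.1547 1/|dy|=2.0000
    cross x-line → (7,1), t=0.9815 (wall)
  → r_1 = 0.9815
beam 2: φ=0°, α=15°
  d=(0.9659,0.2588)  start (6,1)  tX=0.8800 tY=0.7341  stride 1/|dx|=1.0353 1/|dy|=3.8637
    cross y-line → (6,2), t=0.7341
    cross x-line → (7,2), t=0.8800 (wall)
  → r_2 = 0.8800
beam 3: φ=45°, α=60°
  d=(0.5000,0.8660)  start (6,1)  tX=1.7000 tY=0.2194  stride 1/|dx|=2.0000 1/|dy|=1.1547
    cross y-line → (6,2), t=0.2194
    cross y-line → (6,3), t=1.3741
    cross x-line → (7,3), t=1.7000 (wall)
  → r_3 = 1.7000

ranges = [0.9815, 0.8800, 1.7000]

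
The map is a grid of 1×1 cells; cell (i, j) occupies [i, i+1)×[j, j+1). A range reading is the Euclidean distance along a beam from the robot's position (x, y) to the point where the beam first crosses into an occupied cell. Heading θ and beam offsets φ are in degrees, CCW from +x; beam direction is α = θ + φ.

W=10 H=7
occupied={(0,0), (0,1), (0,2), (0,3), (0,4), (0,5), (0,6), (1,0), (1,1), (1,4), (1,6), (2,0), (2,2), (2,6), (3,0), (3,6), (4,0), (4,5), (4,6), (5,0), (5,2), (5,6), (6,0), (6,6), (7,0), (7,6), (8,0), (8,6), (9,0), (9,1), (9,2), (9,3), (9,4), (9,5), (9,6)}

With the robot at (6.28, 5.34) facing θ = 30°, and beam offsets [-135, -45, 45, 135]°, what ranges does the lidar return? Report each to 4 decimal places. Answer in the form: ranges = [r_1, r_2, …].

beam 1: φ=-135°, α=255°
  d=(-0.2588,-0.9659)  start (6,5)  tX=1.0818 tY=0.3520  stride 1/|dx|=3.8637 1/|dy|=1.0353
    cross y-line → (6,4), t=0.3520
    cross x-line → (5,4), t=1.0818
    cross y-line → (5,3), t=1.3873
    cross y-line → (5,2), t=2.4225 (wall)
  → r_1 = 2.4225
beam 2: φ=-45°, α=345°
  d=(0.9659,-0.2588)  start (6,5)  tX=0.7454 tY=1.3137  stride 1/|dx|=1.0353 1/|dy|=3.8637
    cross x-line → (7,5), t=0.7454
    cross y-line → (7,4), t=1.3137
    cross x-line → (8,4), t=1.7807
    cross x-line → (9,4), t=2.8160 (wall)
  → r_2 = 2.8160
beam 3: φ=45°, α=75°
  d=(0.2588,0.9659)  start (6,5)  tX=2.7819 tY=0.6833  stride 1/|dx|=3.8637 1/|dy|=1.0353
    cross y-line → (6,6), t=0.6833 (wall)
  → r_3 = 0.6833
beam 4: φ=135°, α=165°
  d=(-0.9659,0.2588)  start (6,5)  tX=0.2899 tY=2.5500  stride 1/|dx|=1.0353 1/|dy|=3.8637
    cross x-line → (5,5), t=0.2899
    cross x-line → (4,5), t=1.3252 (wall)
  → r_4 = 1.3252

ranges = [2.4225, 2.8160, 0.6833, 1.3252]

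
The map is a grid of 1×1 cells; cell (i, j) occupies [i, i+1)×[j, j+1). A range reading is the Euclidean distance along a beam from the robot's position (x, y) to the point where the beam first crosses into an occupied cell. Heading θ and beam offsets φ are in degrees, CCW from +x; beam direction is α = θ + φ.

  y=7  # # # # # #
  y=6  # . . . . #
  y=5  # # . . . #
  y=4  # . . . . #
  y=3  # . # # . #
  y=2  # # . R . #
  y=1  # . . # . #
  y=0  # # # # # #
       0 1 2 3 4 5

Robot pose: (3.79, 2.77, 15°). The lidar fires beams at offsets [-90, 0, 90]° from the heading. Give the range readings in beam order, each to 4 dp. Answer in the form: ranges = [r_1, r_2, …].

ranges = [0.7972, 1.2527, 0.2381]

beam 1: φ=-90°, α=285°
  cosα=0.2588 sinα=-0.9659 | (3,2) | tMaxX 0.8114 tMaxY 0.7972 | tΔX 3.8637 tΔY 1.0353
    t=0.7972 [y] (3,1) — stop
  → r_1 = 0.7972
beam 2: φ=0°, α=15°
  cosα=0.9659 sinα=0.2588 | (3,2) | tMaxX 0.2174 tMaxY 0.8887 | tΔX 1.0353 tΔY 3.8637
    t=0.2174 [x] (4,2)
    t=0.8887 [y] (4,3)
    t=1.2527 [x] (5,3) — stop
  → r_2 = 1.2527
beam 3: φ=90°, α=105°
  cosα=-0.2588 sinα=0.9659 | (3,2) | tMaxX 3.0523 tMaxY 0.2381 | tΔX 3.8637 tΔY 1.0353
    t=0.2381 [y] (3,3) — stop
  → r_3 = 0.2381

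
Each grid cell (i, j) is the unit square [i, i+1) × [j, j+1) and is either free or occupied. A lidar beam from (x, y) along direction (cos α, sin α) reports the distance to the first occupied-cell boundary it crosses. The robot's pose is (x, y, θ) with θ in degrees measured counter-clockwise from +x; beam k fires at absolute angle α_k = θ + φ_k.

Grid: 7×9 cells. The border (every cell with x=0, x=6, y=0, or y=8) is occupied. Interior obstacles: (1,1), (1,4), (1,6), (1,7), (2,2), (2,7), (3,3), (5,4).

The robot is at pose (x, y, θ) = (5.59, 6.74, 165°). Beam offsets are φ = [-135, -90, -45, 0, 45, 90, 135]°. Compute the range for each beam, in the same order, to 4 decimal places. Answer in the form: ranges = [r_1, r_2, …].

beam 1: φ=-135°, α=30°
  dir = (cos 30°, sin 30°) = (0.8660, 0.5000); from cell (5,6)
  next x-line at t=0.4734, next y-line at t=0.5200; Δt_x=1.1547, Δt_y=2.0000
    x: enter (6,6) at t=0.4734 ← occupied
  → r_1 = 0.4734
beam 2: φ=-90°, α=75°
  dir = (cos 75°, sin 75°) = (0.2588, 0.9659); from cell (5,6)
  next x-line at t=1.5841, next y-line at t=0.2692; Δt_x=3.8637, Δt_y=1.0353
    y: enter (5,7) at t=0.2692
    y: enter (5,8) at t=1.3044 ← occupied
  → r_2 = 1.3044
beam 3: φ=-45°, α=120°
  dir = (cos 120°, sin 120°) = (-0.5000, 0.8660); from cell (5,6)
  next x-line at t=1.1800, next y-line at t=0.3002; Δt_x=2.0000, Δt_y=1.1547
    y: enter (5,7) at t=0.3002
    x: enter (4,7) at t=1.1800
    y: enter (4,8) at t=1.4549 ← occupied
  → r_3 = 1.4549
beam 4: φ=0°, α=165°
  dir = (cos 165°, sin 165°) = (-0.9659, 0.2588); from cell (5,6)
  next x-line at t=0.6108, next y-line at t=1.0046; Δt_x=1.0353, Δt_y=3.8637
    x: enter (4,6) at t=0.6108
    y: enter (4,7) at t=1.0046
    x: enter (3,7) at t=1.6461
    x: enter (2,7) at t=2.6814 ← occupied
  → r_4 = 2.6814
beam 5: φ=45°, α=210°
  dir = (cos 210°, sin 210°) = (-0.8660, -0.5000); from cell (5,6)
  next x-line at t=0.6813, next y-line at t=1.4800; Δt_x=1.1547, Δt_y=2.0000
    x: enter (4,6) at t=0.6813
    y: enter (4,5) at t=1.4800
    x: enter (3,5) at t=1.8360
    x: enter (2,5) at t=2.9907
    y: enter (2,4) at t=3.4800
    x: enter (1,4) at t=4.1454 ← occupied
  → r_5 = 4.1454
beam 6: φ=90°, α=255°
  dir = (cos 255°, sin 255°) = (-0.2588, -0.9659); from cell (5,6)
  next x-line at t=2.2796, next y-line at t=0.7661; Δt_x=3.8637, Δt_y=1.0353
    y: enter (5,5) at t=0.7661
    y: enter (5,4) at t=1.8014 ← occupied
  → r_6 = 1.8014
beam 7: φ=135°, α=300°
  dir = (cos 300°, sin 300°) = (0.5000, -0.8660); from cell (5,6)
  next x-line at t=0.8200, next y-line at t=0.8545; Δt_x=2.0000, Δt_y=1.1547
    x: enter (6,6) at t=0.8200 ← occupied
  → r_7 = 0.8200

ranges = [0.4734, 1.3044, 1.4549, 2.6814, 4.1454, 1.8014, 0.8200]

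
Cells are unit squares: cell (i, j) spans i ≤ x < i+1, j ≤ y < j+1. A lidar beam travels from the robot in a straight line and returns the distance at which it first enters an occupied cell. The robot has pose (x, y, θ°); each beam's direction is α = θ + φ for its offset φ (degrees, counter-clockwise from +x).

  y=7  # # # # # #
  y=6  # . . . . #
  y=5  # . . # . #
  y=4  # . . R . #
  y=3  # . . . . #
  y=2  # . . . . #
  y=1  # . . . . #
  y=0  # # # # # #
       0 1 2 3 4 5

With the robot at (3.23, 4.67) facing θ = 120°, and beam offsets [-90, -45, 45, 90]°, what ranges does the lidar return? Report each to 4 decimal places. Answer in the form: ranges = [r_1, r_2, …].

beam 1: φ=-90°, α=30°
  direction (0.8660, 0.5000); cell (3,4); t to first gridline: x 0.8891, y 0.6600 (then +1.1547 / +2.0000)
    (3,5) via y @ 0.6600  # hit
  → r_1 = 0.6600
beam 2: φ=-45°, α=75°
  direction (0.2588, 0.9659); cell (3,4); t to first gridline: x 2.9751, y 0.3416 (then +3.8637 / +1.0353)
    (3,5) via y @ 0.3416  # hit
  → r_2 = 0.3416
beam 3: φ=45°, α=165°
  direction (-0.9659, 0.2588); cell (3,4); t to first gridline: x 0.2381, y 1.2750 (then +1.0353 / +3.8637)
    (2,4) via x @ 0.2381
    (1,4) via x @ 1.2734
    (1,5) via y @ 1.2750
    (0,5) via x @ 2.3087  # hit
  → r_3 = 2.3087
beam 4: φ=90°, α=210°
  direction (-0.8660, -0.5000); cell (3,4); t to first gridline: x 0.2656, y 1.3400 (then +1.1547 / +2.0000)
    (2,4) via x @ 0.2656
    (2,3) via y @ 1.3400
    (1,3) via x @ 1.4203
    (0,3) via x @ 2.5750  # hit
  → r_4 = 2.5750

ranges = [0.6600, 0.3416, 2.3087, 2.5750]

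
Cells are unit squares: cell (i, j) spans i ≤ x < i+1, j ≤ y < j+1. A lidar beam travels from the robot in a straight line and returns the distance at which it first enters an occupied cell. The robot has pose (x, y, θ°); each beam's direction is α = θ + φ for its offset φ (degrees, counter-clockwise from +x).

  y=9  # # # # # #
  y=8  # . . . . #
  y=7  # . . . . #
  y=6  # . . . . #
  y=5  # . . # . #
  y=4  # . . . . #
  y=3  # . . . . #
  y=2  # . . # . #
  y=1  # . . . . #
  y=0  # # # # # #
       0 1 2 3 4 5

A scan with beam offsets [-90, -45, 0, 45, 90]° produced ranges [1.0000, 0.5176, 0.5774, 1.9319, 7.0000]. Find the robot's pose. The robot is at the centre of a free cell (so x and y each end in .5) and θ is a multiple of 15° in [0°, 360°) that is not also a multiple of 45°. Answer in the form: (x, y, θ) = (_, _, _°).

(x, y, θ) = (1.5, 7.5, 210°)

Enumerate (i+0.5, j+0.5, θ) over the 30 free cells and 16 admissible headings. For each, cast all 5 beams and compare to the given ranges.
  (2.5, 3.5, 330°): beam 1 = 2.8868 ≠ 1.0000 ✗
  (1.5, 5.5, 345°): beam 1 = 1.9319 ≠ 1.0000 ✗
  (3.5, 6.5, 330°): beam 1 = 0.5774 ≠ 1.0000 ✗
  (1.5, 1.5, 285°): beam 1 = 0.5176 ≠ 1.0000 ✗
  …
  (1.5, 7.5, 210°): r_1=1.0000, r_2=0.5176, r_3=0.5774, r_4=1.9319, r_5=7.0000 — all match ✓
Only this pose fits every beam.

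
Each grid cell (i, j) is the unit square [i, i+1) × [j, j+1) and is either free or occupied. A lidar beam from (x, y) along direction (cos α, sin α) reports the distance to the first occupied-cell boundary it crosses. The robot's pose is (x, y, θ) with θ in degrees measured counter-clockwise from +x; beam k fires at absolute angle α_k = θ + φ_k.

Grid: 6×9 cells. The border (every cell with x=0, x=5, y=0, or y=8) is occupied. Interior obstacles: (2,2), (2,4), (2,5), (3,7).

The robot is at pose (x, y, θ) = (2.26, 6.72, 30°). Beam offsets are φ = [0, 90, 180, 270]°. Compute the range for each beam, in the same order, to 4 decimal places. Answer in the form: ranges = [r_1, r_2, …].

beam 1: φ=0°, α=30°
  direction (0.8660, 0.5000); cell (2,6); t to first gridline: x 0.8545, y 0.5600 (then +1.1547 / +2.0000)
    (2,7) via y @ 0.5600
    (3,7) via x @ 0.8545  # hit
  → r_1 = 0.8545
beam 2: φ=90°, α=120°
  direction (-0.5000, 0.8660); cell (2,6); t to first gridline: x 0.5200, y 0.3233 (then +2.0000 / +1.1547)
    (2,7) via y @ 0.3233
    (1,7) via x @ 0.5200
    (1,8) via y @ 1.4780  # hit
  → r_2 = 1.4780
beam 3: φ=180°, α=210°
  direction (-0.8660, -0.5000); cell (2,6); t to first gridline: x 0.3002, y 1.4400 (then +1.1547 / +2.0000)
    (1,6) via x @ 0.3002
    (1,5) via y @ 1.4400
    (0,5) via x @ 1.4549  # hit
  → r_3 = 1.4549
beam 4: φ=270°, α=300°
  direction (0.5000, -0.8660); cell (2,6); t to first gridline: x 1.4800, y 0.8314 (then +2.0000 / +1.1547)
    (2,5) via y @ 0.8314  # hit
  → r_4 = 0.8314

ranges = [0.8545, 1.4780, 1.4549, 0.8314]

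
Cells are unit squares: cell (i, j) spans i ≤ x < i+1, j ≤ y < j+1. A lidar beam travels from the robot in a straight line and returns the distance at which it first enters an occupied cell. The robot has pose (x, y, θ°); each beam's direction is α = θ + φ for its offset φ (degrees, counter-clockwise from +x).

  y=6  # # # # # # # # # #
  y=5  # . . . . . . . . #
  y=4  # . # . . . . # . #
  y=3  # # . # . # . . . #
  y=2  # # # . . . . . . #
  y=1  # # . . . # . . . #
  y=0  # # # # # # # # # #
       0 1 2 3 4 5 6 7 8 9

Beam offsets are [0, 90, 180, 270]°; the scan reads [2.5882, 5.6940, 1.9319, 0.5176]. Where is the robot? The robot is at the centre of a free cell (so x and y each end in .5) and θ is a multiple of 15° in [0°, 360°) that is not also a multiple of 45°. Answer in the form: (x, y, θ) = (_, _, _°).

The pose lattice has 31·16 = 496 candidates. Test each by forward raycasting.
  (2.5, 5.5, 285°): beam 1 = 0.5176 ≠ 2.5882 ✗
  (2.5, 3.5, 345°): beam 1 = 0.5176 ≠ 2.5882 ✗
  (4.5, 4.5, 240°): beam 1 = 1.0000 ≠ 2.5882 ✗
  (8.5, 3.5, 240°): beam 1 = 2.8868 ≠ 2.5882 ✗
  …
  (8.5, 3.5, 105°): r_1=2.5882, r_2=5.6940, r_3=1.9319, r_4=0.5176 — all match ✓
Unique over the lattice → pose = (8.5, 3.5, 105°).

(x, y, θ) = (8.5, 3.5, 105°)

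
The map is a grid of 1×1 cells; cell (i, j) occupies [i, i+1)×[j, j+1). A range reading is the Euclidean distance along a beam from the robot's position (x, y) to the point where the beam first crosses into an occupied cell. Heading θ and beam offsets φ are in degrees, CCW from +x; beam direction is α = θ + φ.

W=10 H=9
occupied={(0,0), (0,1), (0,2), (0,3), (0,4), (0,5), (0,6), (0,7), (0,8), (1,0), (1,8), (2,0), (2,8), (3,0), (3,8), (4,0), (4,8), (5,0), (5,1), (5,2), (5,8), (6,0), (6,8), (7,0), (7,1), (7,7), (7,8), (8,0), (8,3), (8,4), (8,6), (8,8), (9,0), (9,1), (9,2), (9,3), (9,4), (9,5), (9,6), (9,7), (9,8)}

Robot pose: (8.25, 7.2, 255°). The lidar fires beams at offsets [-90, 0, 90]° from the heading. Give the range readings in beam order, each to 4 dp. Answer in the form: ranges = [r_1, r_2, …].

beam 1: φ=-90°, α=165°
  direction (-0.9659, 0.2588); cell (8,7); t to first gridline: x 0.2588, y 3.0910 (then +1.0353 / +3.8637)
    (7,7) via x @ 0.2588  # hit
  → r_1 = 0.2588
beam 2: φ=0°, α=255°
  direction (-0.2588, -0.9659); cell (8,7); t to first gridline: x 0.9659, y 0.2071 (then +3.8637 / +1.0353)
    (8,6) via y @ 0.2071  # hit
  → r_2 = 0.2071
beam 3: φ=90°, α=345°
  direction (0.9659, -0.2588); cell (8,7); t to first gridline: x 0.7765, y 0.7727 (then +1.0353 / +3.8637)
    (8,6) via y @ 0.7727  # hit
  → r_3 = 0.7727

ranges = [0.2588, 0.2071, 0.7727]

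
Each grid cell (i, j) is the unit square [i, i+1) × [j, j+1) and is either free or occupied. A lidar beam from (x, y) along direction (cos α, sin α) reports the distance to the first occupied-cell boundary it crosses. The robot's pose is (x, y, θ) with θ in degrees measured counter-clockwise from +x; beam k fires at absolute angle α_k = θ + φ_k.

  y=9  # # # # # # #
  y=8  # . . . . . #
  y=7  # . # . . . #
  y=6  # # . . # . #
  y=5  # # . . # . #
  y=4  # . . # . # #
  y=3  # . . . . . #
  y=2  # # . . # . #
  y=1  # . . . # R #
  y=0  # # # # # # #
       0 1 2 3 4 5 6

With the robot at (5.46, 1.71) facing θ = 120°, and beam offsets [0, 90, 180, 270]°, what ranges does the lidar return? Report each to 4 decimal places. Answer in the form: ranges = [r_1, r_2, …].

ranges = [0.9200, 0.5312, 0.8198, 0.6235]

beam 1: φ=0°, α=120°
  d=(-0.5000,0.8660)  start (5,1)  tX=0.9200 tY=0.3349  stride 1/|dx|=2.0000 1/|dy|=1.1547
    cross y-line → (5,2), t=0.3349
    cross x-line → (4,2), t=0.9200 (wall)
  → r_1 = 0.9200
beam 2: φ=90°, α=210°
  d=(-0.8660,-0.5000)  start (5,1)  tX=0.5312 tY=1.4200  stride 1/|dx|=1.1547 1/|dy|=2.0000
    cross x-line → (4,1), t=0.5312 (wall)
  → r_2 = 0.5312
beam 3: φ=180°, α=300°
  d=(0.5000,-0.8660)  start (5,1)  tX=1.0800 tY=0.8198  stride 1/|dx|=2.0000 1/|dy|=1.1547
    cross y-line → (5,0), t=0.8198 (wall)
  → r_3 = 0.8198
beam 4: φ=270°, α=30°
  d=(0.8660,0.5000)  start (5,1)  tX=0.6235 tY=0.5800  stride 1/|dx|=1.1547 1/|dy|=2.0000
    cross y-line → (5,2), t=0.5800
    cross x-line → (6,2), t=0.6235 (wall)
  → r_4 = 0.6235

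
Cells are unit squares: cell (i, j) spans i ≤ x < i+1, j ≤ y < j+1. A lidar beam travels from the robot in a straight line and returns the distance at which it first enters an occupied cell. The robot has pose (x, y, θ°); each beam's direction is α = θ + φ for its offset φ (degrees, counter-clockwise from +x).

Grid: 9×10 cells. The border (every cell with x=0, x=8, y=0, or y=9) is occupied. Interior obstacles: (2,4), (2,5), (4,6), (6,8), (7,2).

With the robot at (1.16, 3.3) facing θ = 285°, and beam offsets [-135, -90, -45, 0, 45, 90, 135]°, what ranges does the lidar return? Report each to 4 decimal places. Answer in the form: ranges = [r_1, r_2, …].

ranges = [0.1848, 0.1656, 0.3200, 2.3811, 4.6000, 7.0813, 1.6800]

beam 1: φ=-135°, α=150°
  dir = (cos 150°, sin 150°) = (-0.8660, 0.5000); from cell (1,3)
  next x-line at t=0.1848, next y-line at t=1.4000; Δt_x=1.1547, Δt_y=2.0000
    x: enter (0,3) at t=0.1848 ← occupied
  → r_1 = 0.1848
beam 2: φ=-90°, α=195°
  dir = (cos 195°, sin 195°) = (-0.9659, -0.2588); from cell (1,3)
  next x-line at t=0.1656, next y-line at t=1.1591; Δt_x=1.0353, Δt_y=3.8637
    x: enter (0,3) at t=0.1656 ← occupied
  → r_2 = 0.1656
beam 3: φ=-45°, α=240°
  dir = (cos 240°, sin 240°) = (-0.5000, -0.8660); from cell (1,3)
  next x-line at t=0.3200, next y-line at t=0.3464; Δt_x=2.0000, Δt_y=1.1547
    x: enter (0,3) at t=0.3200 ← occupied
  → r_3 = 0.3200
beam 4: φ=0°, α=285°
  dir = (cos 285°, sin 285°) = (0.2588, -0.9659); from cell (1,3)
  next x-line at t=3.2455, next y-line at t=0.3106; Δt_x=3.8637, Δt_y=1.0353
    y: enter (1,2) at t=0.3106
    y: enter (1,1) at t=1.3459
    y: enter (1,0) at t=2.3811 ← occupied
  → r_4 = 2.3811
beam 5: φ=45°, α=330°
  dir = (cos 330°, sin 330°) = (0.8660, -0.5000); from cell (1,3)
  next x-line at t=0.9699, next y-line at t=0.6000; Δt_x=1.1547, Δt_y=2.0000
    y: enter (1,2) at t=0.6000
    x: enter (2,2) at t=0.9699
    x: enter (3,2) at t=2.1246
    y: enter (3,1) at t=2.6000
    x: enter (4,1) at t=3.2793
    x: enter (5,1) at t=4.4341
    y: enter (5,0) at t=4.6000 ← occupied
  → r_5 = 4.6000
beam 6: φ=90°, α=15°
  dir = (cos 15°, sin 15°) = (0.9659, 0.2588); from cell (1,3)
  next x-line at t=0.8696, next y-line at t=2.7046; Δt_x=1.0353, Δt_y=3.8637
    x: enter (2,3) at t=0.8696
    x: enter (3,3) at t=1.9049
    y: enter (3,4) at t=2.7046
    x: enter (4,4) at t=2.9402
    x: enter (5,4) at t=3.9755
    x: enter (6,4) at t=5.0107
    x: enter (7,4) at t=6.0460
    y: enter (7,5) at t=6.5683
    x: enter (8,5) at t=7.0813 ← occupied
  → r_6 = 7.0813
beam 7: φ=135°, α=60°
  dir = (cos 60°, sin 60°) = (0.5000, 0.8660); from cell (1,3)
  next x-line at t=1.6800, next y-line at t=0.8083; Δt_x=2.0000, Δt_y=1.1547
    y: enter (1,4) at t=0.8083
    x: enter (2,4) at t=1.6800 ← occupied
  → r_7 = 1.6800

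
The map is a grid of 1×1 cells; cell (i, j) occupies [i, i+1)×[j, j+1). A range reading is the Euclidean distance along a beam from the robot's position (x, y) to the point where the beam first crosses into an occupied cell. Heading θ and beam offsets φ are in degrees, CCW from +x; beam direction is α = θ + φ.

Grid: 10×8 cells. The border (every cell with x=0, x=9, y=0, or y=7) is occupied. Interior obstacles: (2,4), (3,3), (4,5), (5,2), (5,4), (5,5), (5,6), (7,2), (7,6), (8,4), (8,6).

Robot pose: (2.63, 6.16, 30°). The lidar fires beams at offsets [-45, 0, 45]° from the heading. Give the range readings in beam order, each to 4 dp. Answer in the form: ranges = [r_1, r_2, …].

beam 1: φ=-45°, α=345°
  dir = (cos 345°, sin 345°) = (0.9659, -0.2588); from cell (2,6)
  next x-line at t=0.3831, next y-line at t=0.6182; Δt_x=1.0353, Δt_y=3.8637
    x: enter (3,6) at t=0.3831
    y: enter (3,5) at t=0.6182
    x: enter (4,5) at t=1.4183 ← occupied
  → r_1 = 1.4183
beam 2: φ=0°, α=30°
  dir = (cos 30°, sin 30°) = (0.8660, 0.5000); from cell (2,6)
  next x-line at t=0.4272, next y-line at t=1.6800; Δt_x=1.1547, Δt_y=2.0000
    x: enter (3,6) at t=0.4272
    x: enter (4,6) at t=1.5819
    y: enter (4,7) at t=1.6800 ← occupied
  → r_2 = 1.6800
beam 3: φ=45°, α=75°
  dir = (cos 75°, sin 75°) = (0.2588, 0.9659); from cell (2,6)
  next x-line at t=1.4296, next y-line at t=0.8696; Δt_x=3.8637, Δt_y=1.0353
    y: enter (2,7) at t=0.8696 ← occupied
  → r_3 = 0.8696

ranges = [1.4183, 1.6800, 0.8696]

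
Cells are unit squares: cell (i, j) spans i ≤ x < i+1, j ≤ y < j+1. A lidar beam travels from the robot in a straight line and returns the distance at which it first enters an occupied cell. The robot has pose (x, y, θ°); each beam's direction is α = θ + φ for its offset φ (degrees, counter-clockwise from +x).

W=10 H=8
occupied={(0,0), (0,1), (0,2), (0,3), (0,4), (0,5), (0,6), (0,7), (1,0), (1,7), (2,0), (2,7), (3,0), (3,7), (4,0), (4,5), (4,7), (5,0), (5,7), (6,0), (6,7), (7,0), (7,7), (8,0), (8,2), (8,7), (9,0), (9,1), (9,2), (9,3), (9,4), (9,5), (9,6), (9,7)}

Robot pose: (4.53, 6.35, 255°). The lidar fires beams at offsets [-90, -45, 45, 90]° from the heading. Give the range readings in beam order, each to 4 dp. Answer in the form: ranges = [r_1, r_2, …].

ranges = [2.5114, 4.0761, 0.4041, 4.6277]

beam 1: φ=-90°, α=165°
  direction (-0.9659, 0.2588); cell (4,6); t to first gridline: x 0.5487, y 2.5114 (then +1.0353 / +3.8637)
    (3,6) via x @ 0.5487
    (2,6) via x @ 1.5840
    (2,7) via y @ 2.5114  # hit
  → r_1 = 2.5114
beam 2: φ=-45°, α=210°
  direction (-0.8660, -0.5000); cell (4,6); t to first gridline: x 0.6120, y 0.7000 (then +1.1547 / +2.0000)
    (3,6) via x @ 0.6120
    (3,5) via y @ 0.7000
    (2,5) via x @ 1.7667
    (2,4) via y @ 2.7000
    (1,4) via x @ 2.9214
    (0,4) via x @ 4.0761  # hit
  → r_2 = 4.0761
beam 3: φ=45°, α=300°
  direction (0.5000, -0.8660); cell (4,6); t to first gridline: x 0.9400, y 0.4041 (then +2.0000 / +1.1547)
    (4,5) via y @ 0.4041  # hit
  → r_3 = 0.4041
beam 4: φ=90°, α=345°
  direction (0.9659, -0.2588); cell (4,6); t to first gridline: x 0.4866, y 1.3523 (then +1.0353 / +3.8637)
    (5,6) via x @ 0.4866
    (5,5) via y @ 1.3523
    (6,5) via x @ 1.5219
    (7,5) via x @ 2.5571
    (8,5) via x @ 3.5924
    (9,5) via x @ 4.6277  # hit
  → r_4 = 4.6277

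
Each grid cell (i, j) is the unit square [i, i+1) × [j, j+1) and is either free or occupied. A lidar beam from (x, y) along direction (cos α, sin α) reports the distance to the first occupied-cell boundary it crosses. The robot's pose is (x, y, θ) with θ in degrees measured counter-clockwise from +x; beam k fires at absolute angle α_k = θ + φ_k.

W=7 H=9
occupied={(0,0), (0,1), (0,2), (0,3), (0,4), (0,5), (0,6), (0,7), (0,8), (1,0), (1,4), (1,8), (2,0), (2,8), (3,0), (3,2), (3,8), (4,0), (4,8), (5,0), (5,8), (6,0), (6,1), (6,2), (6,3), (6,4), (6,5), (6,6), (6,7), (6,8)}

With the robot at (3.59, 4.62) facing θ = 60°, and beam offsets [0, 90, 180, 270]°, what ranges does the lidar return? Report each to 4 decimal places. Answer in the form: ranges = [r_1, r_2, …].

ranges = [3.9029, 2.9907, 4.1800, 2.7828]

beam 1: φ=0°, α=60°
  direction (0.5000, 0.8660); cell (3,4); t to first gridline: x 0.8200, y 0.4388 (then +2.0000 / +1.1547)
    (3,5) via y @ 0.4388
    (4,5) via x @ 0.8200
    (4,6) via y @ 1.5935
    (4,7) via y @ 2.7482
    (5,7) via x @ 2.8200
    (5,8) via y @ 3.9029  # hit
  → r_1 = 3.9029
beam 2: φ=90°, α=150°
  direction (-0.8660, 0.5000); cell (3,4); t to first gridline: x 0.6813, y 0.7600 (then +1.1547 / +2.0000)
    (2,4) via x @ 0.6813
    (2,5) via y @ 0.7600
    (1,5) via x @ 1.8360
    (1,6) via y @ 2.7600
    (0,6) via x @ 2.9907  # hit
  → r_2 = 2.9907
beam 3: φ=180°, α=240°
  direction (-0.5000, -0.8660); cell (3,4); t to first gridline: x 1.1800, y 0.7159 (then +2.0000 / +1.1547)
    (3,3) via y @ 0.7159
    (2,3) via x @ 1.1800
    (2,2) via y @ 1.8706
    (2,1) via y @ 3.0253
    (1,1) via x @ 3.1800
    (1,0) via y @ 4.1800  # hit
  → r_3 = 4.1800
beam 4: φ=270°, α=330°
  direction (0.8660, -0.5000); cell (3,4); t to first gridline: x 0.4734, y 1.2400 (then +1.1547 / +2.0000)
    (4,4) via x @ 0.4734
    (4,3) via y @ 1.2400
    (5,3) via x @ 1.6281
    (6,3) via x @ 2.7828  # hit
  → r_4 = 2.7828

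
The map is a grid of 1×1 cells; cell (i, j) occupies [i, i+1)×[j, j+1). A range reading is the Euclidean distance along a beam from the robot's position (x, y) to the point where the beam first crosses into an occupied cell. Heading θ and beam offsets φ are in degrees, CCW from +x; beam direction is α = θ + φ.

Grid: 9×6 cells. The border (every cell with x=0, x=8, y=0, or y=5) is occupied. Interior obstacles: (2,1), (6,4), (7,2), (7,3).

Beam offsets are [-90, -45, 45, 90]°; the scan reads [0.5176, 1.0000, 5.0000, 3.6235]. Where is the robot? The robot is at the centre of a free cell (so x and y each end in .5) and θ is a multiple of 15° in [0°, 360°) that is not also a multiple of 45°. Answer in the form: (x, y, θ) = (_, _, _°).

The pose lattice has 24·16 = 384 candidates. Test each by forward raycasting.
  (5.5, 3.5, 210°): beam 1 = 1.7321 ≠ 0.5176 ✗
  (1.5, 3.5, 345°): beam 1 = 1.9319 ≠ 0.5176 ✗
  (3.5, 1.5, 285°): beam 2 = 0.5774 ≠ 1.0000 ✗
  (5.5, 3.5, 105°): beam 1 = 1.5529 ≠ 0.5176 ✗
  …
  (6.5, 2.5, 105°): r_1=0.5176, r_2=1.0000, r_3=5.0000, r_4=3.6235 — all match ✓
No second candidate reproduces the full scan.

(x, y, θ) = (6.5, 2.5, 105°)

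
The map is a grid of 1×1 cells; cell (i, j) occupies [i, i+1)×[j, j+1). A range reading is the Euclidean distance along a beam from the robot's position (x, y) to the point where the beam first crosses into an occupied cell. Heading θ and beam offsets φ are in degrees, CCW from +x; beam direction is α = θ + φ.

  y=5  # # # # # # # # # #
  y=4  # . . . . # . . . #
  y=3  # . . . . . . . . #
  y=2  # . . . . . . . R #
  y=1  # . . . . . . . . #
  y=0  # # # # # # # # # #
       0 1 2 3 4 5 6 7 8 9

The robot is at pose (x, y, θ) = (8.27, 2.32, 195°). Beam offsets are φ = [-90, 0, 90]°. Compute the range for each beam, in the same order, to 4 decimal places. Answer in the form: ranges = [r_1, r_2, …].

ranges = [2.7745, 5.1001, 1.3666]

beam 1: φ=-90°, α=105°
  d=(-0.2588,0.9659)  start (8,2)  tX=1.0432 tY=0.7040  stride 1/|dx|=3.8637 1/|dy|=1.0353
    cross y-line → (8,3), t=0.7040
    cross x-line → (7,3), t=1.0432
    cross y-line → (7,4), t=1.7393
    cross y-line → (7,5), t=2.7745 (wall)
  → r_1 = 2.7745
beam 2: φ=0°, α=195°
  d=(-0.9659,-0.2588)  start (8,2)  tX=0.2795 tY=1.2364  stride 1/|dx|=1.0353 1/|dy|=3.8637
    cross x-line → (7,2), t=0.2795
    cross y-line → (7,1), t=1.2364
    cross x-line → (6,1), t=1.3148
    cross x-line → (5,1), t=2.3501
    cross x-line → (4,1), t=3.3854
    cross x-line → (3,1), t=4.4206
    cross y-line → (3,0), t=5.1001 (wall)
  → r_2 = 5.1001
beam 3: φ=90°, α=285°
  d=(0.2588,-0.9659)  start (8,2)  tX=2.8205 tY=0.3313  stride 1/|dx|=3.8637 1/|dy|=1.0353
    cross y-line → (8,1), t=0.3313
    cross y-line → (8,0), t=1.3666 (wall)
  → r_3 = 1.3666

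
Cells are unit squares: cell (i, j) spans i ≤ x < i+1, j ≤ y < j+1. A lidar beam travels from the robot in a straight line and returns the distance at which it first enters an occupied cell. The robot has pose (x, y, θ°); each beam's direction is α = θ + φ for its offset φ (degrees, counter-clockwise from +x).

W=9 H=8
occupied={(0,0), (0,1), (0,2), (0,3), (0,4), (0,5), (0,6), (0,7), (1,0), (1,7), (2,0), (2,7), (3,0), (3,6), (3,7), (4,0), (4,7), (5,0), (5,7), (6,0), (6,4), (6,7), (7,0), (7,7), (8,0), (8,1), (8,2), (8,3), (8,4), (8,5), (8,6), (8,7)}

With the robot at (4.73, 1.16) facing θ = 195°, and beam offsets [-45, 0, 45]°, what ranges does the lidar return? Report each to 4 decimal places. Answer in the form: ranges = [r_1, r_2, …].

ranges = [4.3070, 0.6182, 0.1848]

beam 1: φ=-45°, α=150°
  cosα=-0.8660 sinα=0.5000 | (4,1) | tMaxX 0.8429 tMaxY 1.6800 | tΔX 1.1547 tΔY 2.0000
    t=0.8429 [x] (3,1)
    t=1.6800 [y] (3,2)
    t=1.9976 [x] (2,2)
    t=3.1523 [x] (1,2)
    t=3.6800 [y] (1,3)
    t=4.3070 [x] (0,3) — stop
  → r_1 = 4.3070
beam 2: φ=0°, α=195°
  cosα=-0.9659 sinα=-0.2588 | (4,1) | tMaxX 0.7558 tMaxY 0.6182 | tΔX 1.0353 tΔY 3.8637
    t=0.6182 [y] (4,0) — stop
  → r_2 = 0.6182
beam 3: φ=45°, α=240°
  cosα=-0.5000 sinα=-0.8660 | (4,1) | tMaxX 1.4600 tMaxY 0.1848 | tΔX 2.0000 tΔY 1.1547
    t=0.1848 [y] (4,0) — stop
  → r_3 = 0.1848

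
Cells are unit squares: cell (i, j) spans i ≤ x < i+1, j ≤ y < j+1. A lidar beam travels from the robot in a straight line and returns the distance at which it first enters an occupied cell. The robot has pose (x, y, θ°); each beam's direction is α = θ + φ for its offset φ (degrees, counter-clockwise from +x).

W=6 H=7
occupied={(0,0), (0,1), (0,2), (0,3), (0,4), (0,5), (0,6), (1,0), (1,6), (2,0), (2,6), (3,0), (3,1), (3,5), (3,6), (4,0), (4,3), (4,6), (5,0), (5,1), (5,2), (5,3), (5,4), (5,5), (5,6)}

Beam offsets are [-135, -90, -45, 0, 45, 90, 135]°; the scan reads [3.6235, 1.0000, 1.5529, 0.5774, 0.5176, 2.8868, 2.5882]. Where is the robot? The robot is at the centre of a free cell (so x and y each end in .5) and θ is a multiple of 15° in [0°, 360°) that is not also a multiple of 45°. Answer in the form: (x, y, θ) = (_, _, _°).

The pose lattice has 17·16 = 272 candidates. Test each by forward raycasting.
  (3.5, 3.5, 60°): beam 1 = 1.5529 ≠ 3.6235 ✗
  (2.5, 5.5, 105°): beam 1 = 0.5774 ≠ 3.6235 ✗
  (4.5, 4.5, 60°): beam 1 = 0.5176 ≠ 3.6235 ✗
  (1.5, 1.5, 240°): beam 1 = 1.9319 ≠ 3.6235 ✗
  …
  (3.5, 4.5, 60°): r_1=3.6235, r_2=1.0000, r_3=1.5529, r_4=0.5774, r_5=0.5176, r_6=2.8868, r_7=2.5882 — all match ✓
No second candidate reproduces the full scan.

(x, y, θ) = (3.5, 4.5, 60°)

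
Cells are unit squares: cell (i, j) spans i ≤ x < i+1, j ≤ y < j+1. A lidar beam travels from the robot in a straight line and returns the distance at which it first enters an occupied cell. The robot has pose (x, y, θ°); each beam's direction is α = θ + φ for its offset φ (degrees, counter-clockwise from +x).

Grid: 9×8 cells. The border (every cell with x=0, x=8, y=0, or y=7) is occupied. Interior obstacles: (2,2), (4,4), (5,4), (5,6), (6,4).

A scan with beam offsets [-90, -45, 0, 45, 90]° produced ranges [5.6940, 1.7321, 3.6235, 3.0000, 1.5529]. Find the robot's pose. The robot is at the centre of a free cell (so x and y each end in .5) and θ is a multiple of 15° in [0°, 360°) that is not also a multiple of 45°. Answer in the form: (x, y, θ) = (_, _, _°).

(x, y, θ) = (2.5, 3.5, 75°)

Candidates: 37 free-cell centres × 16 headings = 592 poses. Raycast each; keep the one whose scan matches to 4 dp.
  (5.5, 2.5, 330°): beam 1 = 1.7321 ≠ 5.6940 ✗
  (6.5, 3.5, 30°): beam 1 = 2.8868 ≠ 5.6940 ✗
  (1.5, 6.5, 345°): beam 1 = 1.9319 ≠ 5.6940 ✗
  (5.5, 5.5, 105°): beam 1 = 2.5882 ≠ 5.6940 ✗
  …
  (2.5, 3.5, 75°): r_1=5.6940, r_2=1.7321, r_3=3.6235, r_4=3.0000, r_5=1.5529 — all match ✓
No second candidate reproduces the full scan.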